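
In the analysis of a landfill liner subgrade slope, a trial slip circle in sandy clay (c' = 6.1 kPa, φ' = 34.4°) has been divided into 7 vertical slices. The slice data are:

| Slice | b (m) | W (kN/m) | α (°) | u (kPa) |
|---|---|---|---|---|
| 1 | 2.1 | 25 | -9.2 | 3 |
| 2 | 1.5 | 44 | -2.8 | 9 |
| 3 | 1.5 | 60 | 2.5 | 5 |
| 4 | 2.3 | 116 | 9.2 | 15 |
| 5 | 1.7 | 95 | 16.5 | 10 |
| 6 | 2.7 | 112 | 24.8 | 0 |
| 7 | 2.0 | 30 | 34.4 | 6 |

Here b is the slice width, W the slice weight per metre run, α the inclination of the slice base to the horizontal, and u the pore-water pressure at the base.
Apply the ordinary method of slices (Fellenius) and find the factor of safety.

FS = 3.21

Ordinary method of slices: FS = Σ[c'·Δl_i + (W_i cosα_i − u_i·Δl_i)·tanφ'] / Σ W_i sinα_i, with Δl_i = b_i / cosα_i.
Slice 1: Δl = 2.1/cos(-9.2°) = 2.127 m; N'_1 = 25·cos(-9.2°) − 3·2.127 = 18.3; c'Δl = 12.98; W sinα = -4.0
Slice 2: Δl = 1.5/cos(-2.8°) = 1.502 m; N'_2 = 44·cos(-2.8°) − 9·1.502 = 30.4; c'Δl = 9.16; W sinα = -2.1
Slice 3: Δl = 1.5/cos2.5° = 1.501 m; N'_3 = 60·cos2.5° − 5·1.501 = 52.4; c'Δl = 9.16; W sinα = 2.6
Slice 4: Δl = 2.3/cos9.2° = 2.330 m; N'_4 = 116·cos9.2° − 15·2.330 = 79.6; c'Δl = 14.21; W sinα = 18.5
Slice 5: Δl = 1.7/cos16.5° = 1.773 m; N'_5 = 95·cos16.5° − 10·1.773 = 73.4; c'Δl = 10.82; W sinα = 27.0
Slice 6: Δl = 2.7/cos24.8° = 2.974 m; N'_6 = 112·cos24.8° − 0·2.974 = 101.7; c'Δl = 18.14; W sinα = 47.0
Slice 7: Δl = 2.0/cos34.4° = 2.424 m; N'_7 = 30·cos34.4° − 6·2.424 = 10.2; c'Δl = 14.79; W sinα = 16.9
Σc'Δl = 89.3 kN/m; ΣN' = 366.0 kN/m; ΣW sinα = 105.9 kN/m
Resisting = 89.3 + 366.0·tan34.4° = 89.3 + 250.6 = 339.8 kN/m
FS = 339.8 / 105.9 = 3.208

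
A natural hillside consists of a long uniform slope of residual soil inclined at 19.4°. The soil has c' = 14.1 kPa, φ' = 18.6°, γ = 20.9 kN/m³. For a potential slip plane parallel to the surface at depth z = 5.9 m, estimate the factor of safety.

FS = 1.32

For an infinite slope with a slip plane parallel to the surface (no pore pressure): FS = [c' + γz cos²β tanφ'] / [γz sinβ cosβ].
γz = 20.9·5.9 = 123.31 kN/m²
Numerator = 14.1 + 123.31·cos²19.4°·tan18.6° = 14.1 + 123.31·0.8897·0.3365 = 51.020 kPa
Denominator = 123.31·sin19.4°·cos19.4° = 123.31·0.3322·0.9432 = 38.633 kPa
FS = 51.020 / 38.633 = 1.321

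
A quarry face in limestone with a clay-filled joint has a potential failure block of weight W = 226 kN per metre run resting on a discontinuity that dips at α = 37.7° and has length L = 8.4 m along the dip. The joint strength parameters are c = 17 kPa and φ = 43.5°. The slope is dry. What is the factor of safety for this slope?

Resolving the block weight along and normal to the plane and applying the Mohr–Coulomb strength on the joint:
N' = W cosα = 226·cos37.7° = 178.8 kN/m
Driving force T = W sinα = 226·sin37.7° = 138.2 kN/m
Resisting force R = c·L + N'·tanφ = 17·8.4 + 178.8·tan43.5° = 142.8 + 169.7 = 312.5 kN/m
FS = R / T = 312.5 / 138.2 = 2.261

FS = 2.26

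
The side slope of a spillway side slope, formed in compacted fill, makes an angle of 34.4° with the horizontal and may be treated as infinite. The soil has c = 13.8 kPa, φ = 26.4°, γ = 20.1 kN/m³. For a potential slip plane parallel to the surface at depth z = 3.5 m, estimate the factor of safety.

For an infinite slope with a slip plane parallel to the surface (no pore pressure): FS = [c + γz cos²β tanφ] / [γz sinβ cosβ].
γz = 20.1·3.5 = 70.35 kN/m²
Numerator = 13.8 + 70.35·cos²34.4°·tan26.4° = 13.8 + 70.35·0.6808·0.4964 = 37.575 kPa
Denominator = 70.35·sin34.4°·cos34.4° = 70.35·0.5650·0.8251 = 32.794 kPa
FS = 37.575 / 32.794 = 1.146

FS = 1.15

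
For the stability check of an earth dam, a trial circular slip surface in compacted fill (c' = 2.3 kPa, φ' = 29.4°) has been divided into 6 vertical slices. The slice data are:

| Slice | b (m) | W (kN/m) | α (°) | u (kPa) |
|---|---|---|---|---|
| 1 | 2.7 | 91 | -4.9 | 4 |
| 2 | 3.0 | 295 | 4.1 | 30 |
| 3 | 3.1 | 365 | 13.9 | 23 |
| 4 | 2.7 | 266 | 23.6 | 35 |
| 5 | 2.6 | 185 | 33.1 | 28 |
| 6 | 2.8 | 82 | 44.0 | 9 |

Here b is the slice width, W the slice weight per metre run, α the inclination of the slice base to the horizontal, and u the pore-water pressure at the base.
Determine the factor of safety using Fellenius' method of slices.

Ordinary method of slices: FS = Σ[c'·Δl_i + (W_i cosα_i − u_i·Δl_i)·tanφ'] / Σ W_i sinα_i, with Δl_i = b_i / cosα_i.
Slice 1: Δl = 2.7/cos(-4.9°) = 2.710 m; N'_1 = 91·cos(-4.9°) − 4·2.710 = 79.8; c'Δl = 6.23; W sinα = -7.8
Slice 2: Δl = 3.0/cos4.1° = 3.008 m; N'_2 = 295·cos4.1° − 30·3.008 = 204.0; c'Δl = 6.92; W sinα = 21.1
Slice 3: Δl = 3.1/cos13.9° = 3.194 m; N'_3 = 365·cos13.9° − 23·3.194 = 280.9; c'Δl = 7.35; W sinα = 87.7
Slice 4: Δl = 2.7/cos23.6° = 2.946 m; N'_4 = 266·cos23.6° − 35·2.946 = 140.6; c'Δl = 6.78; W sinα = 106.5
Slice 5: Δl = 2.6/cos33.1° = 3.104 m; N'_5 = 185·cos33.1° − 28·3.104 = 68.1; c'Δl = 7.14; W sinα = 101.0
Slice 6: Δl = 2.8/cos44.0° = 3.892 m; N'_6 = 82·cos44.0° − 9·3.892 = 24.0; c'Δl = 8.95; W sinα = 57.0
Σc'Δl = 43.4 kN/m; ΣN' = 797.4 kN/m; ΣW sinα = 365.5 kN/m
Resisting = 43.4 + 797.4·tan29.4° = 43.4 + 449.3 = 492.7 kN/m
FS = 492.7 / 365.5 = 1.348

FS = 1.35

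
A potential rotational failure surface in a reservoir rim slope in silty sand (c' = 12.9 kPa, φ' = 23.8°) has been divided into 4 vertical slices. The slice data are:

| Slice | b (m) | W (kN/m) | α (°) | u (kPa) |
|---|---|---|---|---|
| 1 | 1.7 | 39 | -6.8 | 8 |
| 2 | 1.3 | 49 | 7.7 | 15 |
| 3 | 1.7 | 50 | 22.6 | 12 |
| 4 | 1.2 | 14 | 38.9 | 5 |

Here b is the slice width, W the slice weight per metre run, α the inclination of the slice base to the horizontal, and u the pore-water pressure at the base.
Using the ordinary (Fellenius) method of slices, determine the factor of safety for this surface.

Ordinary method of slices: FS = Σ[c'·Δl_i + (W_i cosα_i − u_i·Δl_i)·tanφ'] / Σ W_i sinα_i, with Δl_i = b_i / cosα_i.
Slice 1: Δl = 1.7/cos(-6.8°) = 1.712 m; N'_1 = 39·cos(-6.8°) − 8·1.712 = 25.0; c'Δl = 22.09; W sinα = -4.6
Slice 2: Δl = 1.3/cos7.7° = 1.312 m; N'_2 = 49·cos7.7° − 15·1.312 = 28.9; c'Δl = 16.92; W sinα = 6.6
Slice 3: Δl = 1.7/cos22.6° = 1.841 m; N'_3 = 50·cos22.6° − 12·1.841 = 24.1; c'Δl = 23.75; W sinα = 19.2
Slice 4: Δl = 1.2/cos38.9° = 1.542 m; N'_4 = 14·cos38.9° − 5·1.542 = 3.2; c'Δl = 19.89; W sinα = 8.8
Σc'Δl = 82.7 kN/m; ΣN' = 81.2 kN/m; ΣW sinα = 30.0 kN/m
Resisting = 82.7 + 81.2·tan23.8° = 82.7 + 35.8 = 118.4 kN/m
FS = 118.4 / 30.0 = 3.954

FS = 3.95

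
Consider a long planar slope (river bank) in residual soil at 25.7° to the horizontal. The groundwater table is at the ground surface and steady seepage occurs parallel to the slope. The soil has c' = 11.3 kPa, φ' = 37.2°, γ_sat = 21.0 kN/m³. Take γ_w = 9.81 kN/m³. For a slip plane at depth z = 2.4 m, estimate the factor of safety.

With seepage parallel to the slope and the water table at the surface, the effective normal stress on the slip plane uses the buoyant unit weight γ' = γ_sat − γ_w while the driving shear stress uses γ_sat:
FS = [c' + γ' z cos²β tanφ'] / [γ_sat z sinβ cosβ]
γ' = 21.0 − 9.81 = 11.19 kN/m³
Numerator = 11.3 + 11.19·2.4·cos²25.7°·tan37.2° = 11.3 + 11.19·2.4·0.8119·0.7590 = 27.851 kPa
Denominator = 21.0·2.4·sin25.7°·cos25.7° = 21.0·2.4·0.4337·0.9011 = 19.694 kPa
FS = 27.851 / 19.694 = 1.414

FS = 1.41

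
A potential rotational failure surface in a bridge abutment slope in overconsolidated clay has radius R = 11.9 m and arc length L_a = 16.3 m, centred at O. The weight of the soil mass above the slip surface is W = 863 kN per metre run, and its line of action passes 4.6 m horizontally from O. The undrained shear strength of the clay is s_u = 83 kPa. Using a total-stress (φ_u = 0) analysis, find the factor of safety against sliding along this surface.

FS = 4.06

Taking moments about the centre O, the resisting moment is provided by the undrained shear strength acting along the arc:
M_R = s_u·L_a·R = 83·16.30·11.9 = 16099.5 kN·m/m
M_D = W·d = 863·4.6 = 3969.8 kN·m/m
FS = M_R / M_D = 16099.5 / 3969.8 = 4.055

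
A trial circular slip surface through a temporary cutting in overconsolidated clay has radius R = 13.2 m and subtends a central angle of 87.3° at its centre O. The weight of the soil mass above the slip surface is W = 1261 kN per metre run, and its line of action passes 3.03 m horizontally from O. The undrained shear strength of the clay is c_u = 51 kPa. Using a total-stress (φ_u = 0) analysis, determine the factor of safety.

Taking moments about the centre O, the resisting moment is provided by the undrained shear strength acting along the arc:
Arc length L_a = R·θ = 13.2·(87.3°·π/180) = 13.2·1.5237 = 20.11 m
M_R = c_u·L_a·R = 51·20.11·13.2 = 13539.7 kN·m/m
M_D = W·d = 1261·3.03 = 3820.8 kN·m/m
FS = M_R / M_D = 13539.7 / 3820.8 = 3.544

FS = 3.54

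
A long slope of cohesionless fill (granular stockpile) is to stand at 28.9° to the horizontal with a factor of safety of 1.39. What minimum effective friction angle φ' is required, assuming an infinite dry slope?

φ' = 37.5°

FS = tanφ'/tanβ ⇒ tanφ' = FS · tanβ = 1.39 · tan28.9° = 0.7673
φ' = arctan(0.7673) = 37.50°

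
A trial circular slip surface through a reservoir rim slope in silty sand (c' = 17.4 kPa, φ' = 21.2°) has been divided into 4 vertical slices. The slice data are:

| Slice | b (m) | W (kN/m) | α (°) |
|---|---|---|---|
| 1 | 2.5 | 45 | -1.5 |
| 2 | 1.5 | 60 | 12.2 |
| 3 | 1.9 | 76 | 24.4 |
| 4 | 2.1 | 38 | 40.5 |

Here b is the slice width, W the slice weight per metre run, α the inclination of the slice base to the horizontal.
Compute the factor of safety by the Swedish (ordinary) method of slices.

FS = 3.45

Ordinary method of slices: FS = Σ[c'·Δl_i + (W_i cosα_i)·tanφ'] / Σ W_i sinα_i, with Δl_i = b_i / cosα_i.
Slice 1: Δl = 2.5/cos(-1.5°) = 2.501 m; N'_1 = 45·cos(-1.5°) = 45.0; c'Δl = 43.51; W sinα = -1.2
Slice 2: Δl = 1.5/cos12.2° = 1.535 m; N'_2 = 60·cos12.2° = 58.6; c'Δl = 26.70; W sinα = 12.7
Slice 3: Δl = 1.9/cos24.4° = 2.086 m; N'_3 = 76·cos24.4° = 69.2; c'Δl = 36.30; W sinα = 31.4
Slice 4: Δl = 2.1/cos40.5° = 2.762 m; N'_4 = 38·cos40.5° = 28.9; c'Δl = 48.05; W sinα = 24.7
Σc'Δl = 154.6 kN/m; ΣN' = 201.7 kN/m; ΣW sinα = 67.6 kN/m
Resisting = 154.6 + 201.7·tan21.2° = 154.6 + 78.2 = 232.8 kN/m
FS = 232.8 / 67.6 = 3.445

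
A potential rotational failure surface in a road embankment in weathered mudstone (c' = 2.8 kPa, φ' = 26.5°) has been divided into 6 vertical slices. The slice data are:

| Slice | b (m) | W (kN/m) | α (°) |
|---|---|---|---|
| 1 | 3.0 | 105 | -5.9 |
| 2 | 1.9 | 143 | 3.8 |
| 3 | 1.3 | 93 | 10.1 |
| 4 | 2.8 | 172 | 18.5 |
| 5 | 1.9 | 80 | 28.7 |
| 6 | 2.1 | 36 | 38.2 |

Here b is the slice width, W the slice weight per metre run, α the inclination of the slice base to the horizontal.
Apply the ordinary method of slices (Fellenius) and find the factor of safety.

Ordinary method of slices: FS = Σ[c'·Δl_i + (W_i cosα_i)·tanφ'] / Σ W_i sinα_i, with Δl_i = b_i / cosα_i.
Slice 1: Δl = 3.0/cos(-5.9°) = 3.016 m; N'_1 = 105·cos(-5.9°) = 104.4; c'Δl = 8.44; W sinα = -10.8
Slice 2: Δl = 1.9/cos3.8° = 1.904 m; N'_2 = 143·cos3.8° = 142.7; c'Δl = 5.33; W sinα = 9.5
Slice 3: Δl = 1.3/cos10.1° = 1.320 m; N'_3 = 93·cos10.1° = 91.6; c'Δl = 3.70; W sinα = 16.3
Slice 4: Δl = 2.8/cos18.5° = 2.953 m; N'_4 = 172·cos18.5° = 163.1; c'Δl = 8.27; W sinα = 54.6
Slice 5: Δl = 1.9/cos28.7° = 2.166 m; N'_5 = 80·cos28.7° = 70.2; c'Δl = 6.07; W sinα = 38.4
Slice 6: Δl = 2.1/cos38.2° = 2.672 m; N'_6 = 36·cos38.2° = 28.3; c'Δl = 7.48; W sinα = 22.3
Σc'Δl = 39.3 kN/m; ΣN' = 600.3 kN/m; ΣW sinα = 130.3 kN/m
Resisting = 39.3 + 600.3·tan26.5° = 39.3 + 299.3 = 338.6 kN/m
FS = 338.6 / 130.3 = 2.599

FS = 2.60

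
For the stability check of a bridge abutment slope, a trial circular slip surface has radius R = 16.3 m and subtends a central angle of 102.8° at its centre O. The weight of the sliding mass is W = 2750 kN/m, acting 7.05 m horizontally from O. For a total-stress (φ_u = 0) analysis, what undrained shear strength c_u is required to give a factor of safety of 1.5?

c_u = 61.0 kPa

FS = c_u·L_a·R / (W·d), so c_u = FS·W·d / (L_a·R).
Arc length L_a = R·θ = 16.3·(102.8°·π/180) = 16.3·1.7942 = 29.25 m
c_u = 1.5·2750·7.05 / (29.25·16.3) = 29081.2 / 476.70 = 61.01 kPa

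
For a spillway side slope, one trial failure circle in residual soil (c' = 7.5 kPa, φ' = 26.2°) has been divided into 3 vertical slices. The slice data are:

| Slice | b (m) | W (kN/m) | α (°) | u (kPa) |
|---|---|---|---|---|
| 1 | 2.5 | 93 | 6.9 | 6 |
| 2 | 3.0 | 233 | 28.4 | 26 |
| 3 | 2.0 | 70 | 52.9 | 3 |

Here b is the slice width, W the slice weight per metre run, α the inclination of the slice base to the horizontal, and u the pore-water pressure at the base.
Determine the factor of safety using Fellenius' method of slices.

Ordinary method of slices: FS = Σ[c'·Δl_i + (W_i cosα_i − u_i·Δl_i)·tanφ'] / Σ W_i sinα_i, with Δl_i = b_i / cosα_i.
Slice 1: Δl = 2.5/cos6.9° = 2.518 m; N'_1 = 93·cos6.9° − 6·2.518 = 77.2; c'Δl = 18.89; W sinα = 11.2
Slice 2: Δl = 3.0/cos28.4° = 3.410 m; N'_2 = 233·cos28.4° − 26·3.410 = 116.3; c'Δl = 25.58; W sinα = 110.8
Slice 3: Δl = 2.0/cos52.9° = 3.316 m; N'_3 = 70·cos52.9° − 3·3.316 = 32.3; c'Δl = 24.87; W sinα = 55.8
Σc'Δl = 69.3 kN/m; ΣN' = 225.8 kN/m; ΣW sinα = 177.8 kN/m
Resisting = 69.3 + 225.8·tan26.2° = 69.3 + 111.1 = 180.4 kN/m
FS = 180.4 / 177.8 = 1.015

FS = 1.01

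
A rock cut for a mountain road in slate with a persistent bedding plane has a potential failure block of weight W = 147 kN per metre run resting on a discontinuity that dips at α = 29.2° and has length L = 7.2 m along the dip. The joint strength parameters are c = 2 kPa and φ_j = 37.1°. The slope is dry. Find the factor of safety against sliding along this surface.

FS = 1.55

Resolving the block weight along and normal to the plane and applying the Mohr–Coulomb strength on the joint:
N' = W cosα = 147·cos29.2° = 128.3 kN/m
Driving force T = W sinα = 147·sin29.2° = 71.7 kN/m
Resisting force R = c·L + N'·tanφ_j = 2·7.2 + 128.3·tan37.1° = 14.4 + 97.0 = 111.4 kN/m
FS = R / T = 111.4 / 71.7 = 1.554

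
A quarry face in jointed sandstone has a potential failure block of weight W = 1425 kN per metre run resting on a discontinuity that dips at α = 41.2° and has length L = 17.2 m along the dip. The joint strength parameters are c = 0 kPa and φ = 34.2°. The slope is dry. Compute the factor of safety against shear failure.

Resolving the block weight along and normal to the plane and applying the Mohr–Coulomb strength on the joint:
N' = W cosα = 1425·cos41.2° = 1072.2 kN/m
Driving force T = W sinα = 1425·sin41.2° = 938.6 kN/m
Resisting force R = c·L + N'·tanφ = 0·17.2 + 1072.2·tan34.2° = 0.0 + 728.7 = 728.7 kN/m
FS = R / T = 728.7 / 938.6 = 0.776

FS = 0.78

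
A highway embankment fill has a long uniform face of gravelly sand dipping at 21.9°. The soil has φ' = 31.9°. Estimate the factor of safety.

FS = 1.55

For a dry cohesionless infinite slope the factor of safety is FS = tanφ' / tanβ.
FS = tan31.9° / tan21.9° = 0.6224 / 0.4020 = 1.548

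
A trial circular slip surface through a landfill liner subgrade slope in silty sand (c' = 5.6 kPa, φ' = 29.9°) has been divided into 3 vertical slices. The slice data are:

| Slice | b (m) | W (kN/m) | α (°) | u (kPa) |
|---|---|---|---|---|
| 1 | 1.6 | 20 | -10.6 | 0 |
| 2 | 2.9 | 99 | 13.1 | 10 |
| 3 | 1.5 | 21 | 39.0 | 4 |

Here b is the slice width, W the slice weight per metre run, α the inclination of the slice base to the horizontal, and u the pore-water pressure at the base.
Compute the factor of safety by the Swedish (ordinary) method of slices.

Ordinary method of slices: FS = Σ[c'·Δl_i + (W_i cosα_i − u_i·Δl_i)·tanφ'] / Σ W_i sinα_i, with Δl_i = b_i / cosα_i.
Slice 1: Δl = 1.6/cos(-10.6°) = 1.628 m; N'_1 = 20·cos(-10.6°) − 0·1.628 = 19.7; c'Δl = 9.12; W sinα = -3.7
Slice 2: Δl = 2.9/cos13.1° = 2.977 m; N'_2 = 99·cos13.1° − 10·2.977 = 66.6; c'Δl = 16.67; W sinα = 22.4
Slice 3: Δl = 1.5/cos39.0° = 1.930 m; N'_3 = 21·cos39.0° − 4·1.930 = 8.6; c'Δl = 10.81; W sinα = 13.2
Σc'Δl = 36.6 kN/m; ΣN' = 94.9 kN/m; ΣW sinα = 32.0 kN/m
Resisting = 36.6 + 94.9·tan29.9° = 36.6 + 54.6 = 91.2 kN/m
FS = 91.2 / 32.0 = 2.851

FS = 2.85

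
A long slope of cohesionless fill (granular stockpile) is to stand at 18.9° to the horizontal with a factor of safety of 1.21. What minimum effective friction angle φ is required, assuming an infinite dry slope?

FS = tanφ/tanβ ⇒ tanφ = FS · tanβ = 1.21 · tan18.9° = 0.4143
φ = arctan(0.4143) = 22.50°

φ = 22.5°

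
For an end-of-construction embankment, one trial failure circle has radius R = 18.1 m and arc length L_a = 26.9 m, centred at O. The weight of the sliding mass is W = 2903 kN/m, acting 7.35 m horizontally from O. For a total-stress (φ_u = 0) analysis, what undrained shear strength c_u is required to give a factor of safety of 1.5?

c_u = 65.7 kPa

FS = c_u·L_a·R / (W·d), so c_u = FS·W·d / (L_a·R).
c_u = 1.5·2903·7.35 / (26.90·18.1) = 32005.6 / 486.89 = 65.73 kPa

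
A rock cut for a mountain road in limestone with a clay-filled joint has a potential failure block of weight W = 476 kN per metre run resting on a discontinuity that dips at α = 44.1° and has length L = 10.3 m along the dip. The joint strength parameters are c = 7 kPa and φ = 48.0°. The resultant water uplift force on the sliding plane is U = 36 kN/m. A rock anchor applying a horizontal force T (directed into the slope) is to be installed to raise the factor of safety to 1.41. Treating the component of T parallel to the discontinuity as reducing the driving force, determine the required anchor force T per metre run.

T = 31 kN/m

Resolving forces along and normal to the sliding plane, with the horizontal anchor force T adding T·sinα to the effective normal force and T·cosα acting up the plane against the driving force:
FS = [cL + (W cosα − U + T sinα) tanφ] / [W sinα − T cosα]
Without the anchor: N' = 305.8 kN/m, driving T_d = 331.3 kN/m, resisting R = 7·10.3 + 305.8·tan48.0° = 411.8 kN/m, FS = 1.24.
Setting FS = 1.41 and solving for T:
1.41·(331.3 − T cos44.1°) = 411.8 + T sin44.1°·tan48.0°
T·(sin44.1°·tan48.0° + 1.41·cos44.1°) = 1.41·331.3 − 411.8
T·(0.6959·1.1106 + 1.41·0.7181) = 467.1 − 411.8 = 55.3
T·1.7854 = 55.3
T = 31.0 kN/m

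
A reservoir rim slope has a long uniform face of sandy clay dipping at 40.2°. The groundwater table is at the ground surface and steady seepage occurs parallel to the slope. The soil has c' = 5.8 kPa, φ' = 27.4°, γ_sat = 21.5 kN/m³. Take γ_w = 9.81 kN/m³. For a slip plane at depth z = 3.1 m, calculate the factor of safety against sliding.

With seepage parallel to the slope and the water table at the surface, the effective normal stress on the slip plane uses the buoyant unit weight γ' = γ_sat − γ_w while the driving shear stress uses γ_sat:
FS = [c' + γ' z cos²β tanφ'] / [γ_sat z sinβ cosβ]
γ' = 21.5 − 9.81 = 11.69 kN/m³
Numerator = 5.8 + 11.69·3.1·cos²40.2°·tan27.4° = 5.8 + 11.69·3.1·0.5834·0.5184 = 16.759 kPa
Denominator = 21.5·3.1·sin40.2°·cos40.2° = 21.5·3.1·0.6455·0.7638 = 32.858 kPa
FS = 16.759 / 32.858 = 0.510

FS = 0.51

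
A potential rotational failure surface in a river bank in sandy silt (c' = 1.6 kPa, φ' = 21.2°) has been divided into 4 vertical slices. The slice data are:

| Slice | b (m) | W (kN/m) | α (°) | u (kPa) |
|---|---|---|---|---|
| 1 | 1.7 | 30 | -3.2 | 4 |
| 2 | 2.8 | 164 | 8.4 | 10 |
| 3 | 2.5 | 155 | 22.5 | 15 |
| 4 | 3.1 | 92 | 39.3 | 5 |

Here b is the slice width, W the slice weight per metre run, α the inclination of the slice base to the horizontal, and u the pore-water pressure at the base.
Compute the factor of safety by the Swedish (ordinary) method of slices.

Ordinary method of slices: FS = Σ[c'·Δl_i + (W_i cosα_i − u_i·Δl_i)·tanφ'] / Σ W_i sinα_i, with Δl_i = b_i / cosα_i.
Slice 1: Δl = 1.7/cos(-3.2°) = 1.703 m; N'_1 = 30·cos(-3.2°) − 4·1.703 = 23.1; c'Δl = 2.72; W sinα = -1.7
Slice 2: Δl = 2.8/cos8.4° = 2.830 m; N'_2 = 164·cos8.4° − 10·2.830 = 133.9; c'Δl = 4.53; W sinα = 24.0
Slice 3: Δl = 2.5/cos22.5° = 2.706 m; N'_3 = 155·cos22.5° − 15·2.706 = 102.6; c'Δl = 4.33; W sinα = 59.3
Slice 4: Δl = 3.1/cos39.3° = 4.006 m; N'_4 = 92·cos39.3° − 5·4.006 = 51.2; c'Δl = 6.41; W sinα = 58.3
Σc'Δl = 18.0 kN/m; ΣN' = 310.9 kN/m; ΣW sinα = 139.9 kN/m
Resisting = 18.0 + 310.9·tan21.2° = 18.0 + 120.6 = 138.6 kN/m
FS = 138.6 / 139.9 = 0.991

FS = 0.99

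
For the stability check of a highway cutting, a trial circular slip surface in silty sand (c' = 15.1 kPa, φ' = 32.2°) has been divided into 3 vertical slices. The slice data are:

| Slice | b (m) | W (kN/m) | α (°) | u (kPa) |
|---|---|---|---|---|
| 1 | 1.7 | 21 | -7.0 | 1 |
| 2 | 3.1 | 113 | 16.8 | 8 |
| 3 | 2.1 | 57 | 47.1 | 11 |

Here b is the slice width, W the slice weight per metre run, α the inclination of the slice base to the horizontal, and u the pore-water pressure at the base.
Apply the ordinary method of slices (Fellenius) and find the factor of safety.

FS = 2.62

Ordinary method of slices: FS = Σ[c'·Δl_i + (W_i cosα_i − u_i·Δl_i)·tanφ'] / Σ W_i sinα_i, with Δl_i = b_i / cosα_i.
Slice 1: Δl = 1.7/cos(-7.0°) = 1.713 m; N'_1 = 21·cos(-7.0°) − 1·1.713 = 19.1; c'Δl = 25.86; W sinα = -2.6
Slice 2: Δl = 3.1/cos16.8° = 3.238 m; N'_2 = 113·cos16.8° − 8·3.238 = 82.3; c'Δl = 48.90; W sinα = 32.7
Slice 3: Δl = 2.1/cos47.1° = 3.085 m; N'_3 = 57·cos47.1° − 11·3.085 = 4.9; c'Δl = 46.58; W sinα = 41.8
Σc'Δl = 121.3 kN/m; ΣN' = 106.3 kN/m; ΣW sinα = 71.9 kN/m
Resisting = 121.3 + 106.3·tan32.2° = 121.3 + 66.9 = 188.3 kN/m
FS = 188.3 / 71.9 = 2.620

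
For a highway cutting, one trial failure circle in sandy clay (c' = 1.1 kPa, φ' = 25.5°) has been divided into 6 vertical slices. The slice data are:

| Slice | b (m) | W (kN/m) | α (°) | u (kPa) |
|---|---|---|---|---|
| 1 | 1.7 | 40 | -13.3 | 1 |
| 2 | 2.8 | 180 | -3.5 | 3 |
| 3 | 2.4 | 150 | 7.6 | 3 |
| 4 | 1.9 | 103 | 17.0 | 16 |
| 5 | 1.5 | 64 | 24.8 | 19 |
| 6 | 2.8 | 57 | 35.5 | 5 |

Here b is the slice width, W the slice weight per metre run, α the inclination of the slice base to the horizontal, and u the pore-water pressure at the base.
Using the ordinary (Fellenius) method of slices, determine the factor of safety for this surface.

Ordinary method of slices: FS = Σ[c'·Δl_i + (W_i cosα_i − u_i·Δl_i)·tanφ'] / Σ W_i sinα_i, with Δl_i = b_i / cosα_i.
Slice 1: Δl = 1.7/cos(-13.3°) = 1.747 m; N'_1 = 40·cos(-13.3°) − 1·1.747 = 37.2; c'Δl = 1.92; W sinα = -9.2
Slice 2: Δl = 2.8/cos(-3.5°) = 2.805 m; N'_2 = 180·cos(-3.5°) − 3·2.805 = 171.2; c'Δl = 3.09; W sinα = -11.0
Slice 3: Δl = 2.4/cos7.6° = 2.421 m; N'_3 = 150·cos7.6° − 3·2.421 = 141.4; c'Δl = 2.66; W sinα = 19.8
Slice 4: Δl = 1.9/cos17.0° = 1.987 m; N'_4 = 103·cos17.0° − 16·1.987 = 66.7; c'Δl = 2.19; W sinα = 30.1
Slice 5: Δl = 1.5/cos24.8° = 1.652 m; N'_5 = 64·cos24.8° − 19·1.652 = 26.7; c'Δl = 1.82; W sinα = 26.8
Slice 6: Δl = 2.8/cos35.5° = 3.439 m; N'_6 = 57·cos35.5° − 5·3.439 = 29.2; c'Δl = 3.78; W sinα = 33.1
Σc'Δl = 15.5 kN/m; ΣN' = 472.5 kN/m; ΣW sinα = 89.7 kN/m
Resisting = 15.5 + 472.5·tan25.5° = 15.5 + 225.4 = 240.8 kN/m
FS = 240.8 / 89.7 = 2.684

FS = 2.68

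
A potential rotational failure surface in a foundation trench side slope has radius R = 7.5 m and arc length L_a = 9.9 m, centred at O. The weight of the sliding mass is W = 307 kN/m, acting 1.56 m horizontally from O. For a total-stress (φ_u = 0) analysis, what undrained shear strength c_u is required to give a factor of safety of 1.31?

FS = c_u·L_a·R / (W·d), so c_u = FS·W·d / (L_a·R).
c_u = 1.31·307·1.56 / (9.90·7.5) = 627.4 / 74.25 = 8.45 kPa

c_u = 8.4 kPa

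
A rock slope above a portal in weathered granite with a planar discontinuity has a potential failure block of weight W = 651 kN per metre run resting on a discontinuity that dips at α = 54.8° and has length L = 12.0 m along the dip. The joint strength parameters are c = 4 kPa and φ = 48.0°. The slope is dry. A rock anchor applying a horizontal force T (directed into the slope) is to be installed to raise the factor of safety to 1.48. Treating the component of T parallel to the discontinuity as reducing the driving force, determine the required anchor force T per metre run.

Resolving forces along and normal to the sliding plane, with the horizontal anchor force T adding T·sinα to the effective normal force and T·cosα acting up the plane against the driving force:
FS = [cL + (W cosα + T sinα) tanφ] / [W sinα − T cosα]
Without the anchor: N' = 375.3 kN/m, driving T_d = 532.0 kN/m, resisting R = 4·12.0 + 375.3·tan48.0° = 464.8 kN/m, FS = 0.87.
Setting FS = 1.48 and solving for T:
1.48·(532.0 − T cos54.8°) = 464.8 + T sin54.8°·tan48.0°
T·(sin54.8°·tan48.0° + 1.48·cos54.8°) = 1.48·532.0 − 464.8
T·(0.8171·1.1106 + 1.48·0.5764) = 787.3 − 464.8 = 322.5
T·1.7607 = 322.5
T = 183.2 kN/m

T = 183 kN/m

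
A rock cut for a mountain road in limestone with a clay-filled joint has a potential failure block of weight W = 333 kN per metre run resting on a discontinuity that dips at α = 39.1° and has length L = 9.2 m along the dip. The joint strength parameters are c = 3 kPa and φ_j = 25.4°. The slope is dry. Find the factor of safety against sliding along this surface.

FS = 0.72

Resolving the block weight along and normal to the plane and applying the Mohr–Coulomb strength on the joint:
N' = W cosα = 333·cos39.1° = 258.4 kN/m
Driving force T = W sinα = 333·sin39.1° = 210.0 kN/m
Resisting force R = c·L + N'·tanφ_j = 3·9.2 + 258.4·tan25.4° = 27.6 + 122.7 = 150.3 kN/m
FS = R / T = 150.3 / 210.0 = 0.716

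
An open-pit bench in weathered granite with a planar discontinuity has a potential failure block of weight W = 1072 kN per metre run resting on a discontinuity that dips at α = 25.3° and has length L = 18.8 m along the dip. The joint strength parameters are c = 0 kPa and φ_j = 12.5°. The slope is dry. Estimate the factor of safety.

FS = 0.47

Resolving the block weight along and normal to the plane and applying the Mohr–Coulomb strength on the joint:
N' = W cosα = 1072·cos25.3° = 969.2 kN/m
Driving force T = W sinα = 1072·sin25.3° = 458.1 kN/m
Resisting force R = c·L + N'·tanφ_j = 0·18.8 + 969.2·tan12.5° = 0.0 + 214.9 = 214.9 kN/m
FS = R / T = 214.9 / 458.1 = 0.469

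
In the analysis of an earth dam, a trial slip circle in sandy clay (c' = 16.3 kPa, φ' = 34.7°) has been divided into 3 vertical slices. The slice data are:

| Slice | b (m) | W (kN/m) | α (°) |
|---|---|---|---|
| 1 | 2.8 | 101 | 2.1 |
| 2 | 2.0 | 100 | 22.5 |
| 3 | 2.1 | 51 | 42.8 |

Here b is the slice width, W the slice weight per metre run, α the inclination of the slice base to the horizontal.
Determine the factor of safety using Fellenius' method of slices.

FS = 3.75

Ordinary method of slices: FS = Σ[c'·Δl_i + (W_i cosα_i)·tanφ'] / Σ W_i sinα_i, with Δl_i = b_i / cosα_i.
Slice 1: Δl = 2.8/cos2.1° = 2.802 m; N'_1 = 101·cos2.1° = 100.9; c'Δl = 45.67; W sinα = 3.7
Slice 2: Δl = 2.0/cos22.5° = 2.165 m; N'_2 = 100·cos22.5° = 92.4; c'Δl = 35.29; W sinα = 38.3
Slice 3: Δl = 2.1/cos42.8° = 2.862 m; N'_3 = 51·cos42.8° = 37.4; c'Δl = 46.65; W sinα = 34.7
Σc'Δl = 127.6 kN/m; ΣN' = 230.7 kN/m; ΣW sinα = 76.6 kN/m
Resisting = 127.6 + 230.7·tan34.7° = 127.6 + 159.8 = 287.4 kN/m
FS = 287.4 / 76.6 = 3.751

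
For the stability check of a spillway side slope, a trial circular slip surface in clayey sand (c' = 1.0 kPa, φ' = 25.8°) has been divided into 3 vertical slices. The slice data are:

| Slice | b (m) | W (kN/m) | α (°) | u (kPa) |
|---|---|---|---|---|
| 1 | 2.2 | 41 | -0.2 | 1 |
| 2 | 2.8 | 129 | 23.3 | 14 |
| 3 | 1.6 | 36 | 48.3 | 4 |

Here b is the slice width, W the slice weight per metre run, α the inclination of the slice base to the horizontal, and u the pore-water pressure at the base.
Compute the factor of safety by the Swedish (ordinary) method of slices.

Ordinary method of slices: FS = Σ[c'·Δl_i + (W_i cosα_i − u_i·Δl_i)·tanφ'] / Σ W_i sinα_i, with Δl_i = b_i / cosα_i.
Slice 1: Δl = 2.2/cos(-0.2°) = 2.200 m; N'_1 = 41·cos(-0.2°) − 1·2.200 = 38.8; c'Δl = 2.20; W sinα = -0.1
Slice 2: Δl = 2.8/cos23.3° = 3.049 m; N'_2 = 129·cos23.3° − 14·3.049 = 75.8; c'Δl = 3.05; W sinα = 51.0
Slice 3: Δl = 1.6/cos48.3° = 2.405 m; N'_3 = 36·cos48.3° − 4·2.405 = 14.3; c'Δl = 2.41; W sinα = 26.9
Σc'Δl = 7.7 kN/m; ΣN' = 128.9 kN/m; ΣW sinα = 77.8 kN/m
Resisting = 7.7 + 128.9·tan25.8° = 7.7 + 62.3 = 70.0 kN/m
FS = 70.0 / 77.8 = 0.900

FS = 0.90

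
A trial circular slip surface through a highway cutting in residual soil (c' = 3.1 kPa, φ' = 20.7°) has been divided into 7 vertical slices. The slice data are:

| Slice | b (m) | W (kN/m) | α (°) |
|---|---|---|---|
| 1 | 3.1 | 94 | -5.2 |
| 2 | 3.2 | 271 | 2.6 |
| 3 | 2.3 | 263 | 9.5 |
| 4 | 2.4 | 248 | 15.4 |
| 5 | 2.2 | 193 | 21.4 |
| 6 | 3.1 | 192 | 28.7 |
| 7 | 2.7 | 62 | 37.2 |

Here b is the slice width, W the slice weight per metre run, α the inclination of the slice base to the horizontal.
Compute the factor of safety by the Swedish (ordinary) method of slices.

Ordinary method of slices: FS = Σ[c'·Δl_i + (W_i cosα_i)·tanφ'] / Σ W_i sinα_i, with Δl_i = b_i / cosα_i.
Slice 1: Δl = 3.1/cos(-5.2°) = 3.113 m; N'_1 = 94·cos(-5.2°) = 93.6; c'Δl = 9.65; W sinα = -8.5
Slice 2: Δl = 3.2/cos2.6° = 3.203 m; N'_2 = 271·cos2.6° = 270.7; c'Δl = 9.93; W sinα = 12.3
Slice 3: Δl = 2.3/cos9.5° = 2.332 m; N'_3 = 263·cos9.5° = 259.4; c'Δl = 7.23; W sinα = 43.4
Slice 4: Δl = 2.4/cos15.4° = 2.489 m; N'_4 = 248·cos15.4° = 239.1; c'Δl = 7.72; W sinα = 65.9
Slice 5: Δl = 2.2/cos21.4° = 2.363 m; N'_5 = 193·cos21.4° = 179.7; c'Δl = 7.33; W sinα = 70.4
Slice 6: Δl = 3.1/cos28.7° = 3.534 m; N'_6 = 192·cos28.7° = 168.4; c'Δl = 10.96; W sinα = 92.2
Slice 7: Δl = 2.7/cos37.2° = 3.390 m; N'_7 = 62·cos37.2° = 49.4; c'Δl = 10.51; W sinα = 37.5
Σc'Δl = 63.3 kN/m; ΣN' = 1260.3 kN/m; ΣW sinα = 313.1 kN/m
Resisting = 63.3 + 1260.3·tan20.7° = 63.3 + 476.2 = 539.5 kN/m
FS = 539.5 / 313.1 = 1.723

FS = 1.72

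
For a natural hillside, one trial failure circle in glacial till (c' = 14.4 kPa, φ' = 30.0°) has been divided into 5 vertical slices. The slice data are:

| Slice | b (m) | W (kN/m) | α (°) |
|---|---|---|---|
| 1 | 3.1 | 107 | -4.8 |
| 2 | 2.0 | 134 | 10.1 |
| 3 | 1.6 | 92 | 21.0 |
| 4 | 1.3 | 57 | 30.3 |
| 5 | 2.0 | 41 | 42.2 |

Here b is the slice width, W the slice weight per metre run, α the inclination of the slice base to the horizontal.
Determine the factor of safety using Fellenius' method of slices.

FS = 3.78

Ordinary method of slices: FS = Σ[c'·Δl_i + (W_i cosα_i)·tanφ'] / Σ W_i sinα_i, with Δl_i = b_i / cosα_i.
Slice 1: Δl = 3.1/cos(-4.8°) = 3.111 m; N'_1 = 107·cos(-4.8°) = 106.6; c'Δl = 44.80; W sinα = -9.0
Slice 2: Δl = 2.0/cos10.1° = 2.031 m; N'_2 = 134·cos10.1° = 131.9; c'Δl = 29.25; W sinα = 23.5
Slice 3: Δl = 1.6/cos21.0° = 1.714 m; N'_3 = 92·cos21.0° = 85.9; c'Δl = 24.68; W sinα = 33.0
Slice 4: Δl = 1.3/cos30.3° = 1.506 m; N'_4 = 57·cos30.3° = 49.2; c'Δl = 21.68; W sinα = 28.8
Slice 5: Δl = 2.0/cos42.2° = 2.700 m; N'_5 = 41·cos42.2° = 30.4; c'Δl = 38.88; W sinα = 27.5
Σc'Δl = 159.3 kN/m; ΣN' = 404.0 kN/m; ΣW sinα = 103.8 kN/m
Resisting = 159.3 + 404.0·tan30.0° = 159.3 + 233.3 = 392.6 kN/m
FS = 392.6 / 103.8 = 3.781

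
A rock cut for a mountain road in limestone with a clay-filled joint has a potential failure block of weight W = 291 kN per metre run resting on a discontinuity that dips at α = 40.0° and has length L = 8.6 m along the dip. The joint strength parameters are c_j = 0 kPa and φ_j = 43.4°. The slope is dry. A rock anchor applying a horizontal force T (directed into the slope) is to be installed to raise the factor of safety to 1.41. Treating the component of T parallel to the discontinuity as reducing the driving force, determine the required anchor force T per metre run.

T = 31 kN/m

Resolving forces along and normal to the sliding plane, with the horizontal anchor force T adding T·sinα to the effective normal force and T·cosα acting up the plane against the driving force:
FS = [c_jL + (W cosα + T sinα) tanφ_j] / [W sinα − T cosα]
Without the anchor: N' = 222.9 kN/m, driving T_d = 187.1 kN/m, resisting R = 0·8.6 + 222.9·tan43.4° = 210.8 kN/m, FS = 1.13.
Setting FS = 1.41 and solving for T:
1.41·(187.1 − T cos40.0°) = 210.8 + T sin40.0°·tan43.4°
T·(sin40.0°·tan43.4° + 1.41·cos40.0°) = 1.41·187.1 − 210.8
T·(0.6428·0.9457 + 1.41·0.7660) = 263.7 − 210.8 = 52.9
T·1.6880 = 52.9
T = 31.4 kN/m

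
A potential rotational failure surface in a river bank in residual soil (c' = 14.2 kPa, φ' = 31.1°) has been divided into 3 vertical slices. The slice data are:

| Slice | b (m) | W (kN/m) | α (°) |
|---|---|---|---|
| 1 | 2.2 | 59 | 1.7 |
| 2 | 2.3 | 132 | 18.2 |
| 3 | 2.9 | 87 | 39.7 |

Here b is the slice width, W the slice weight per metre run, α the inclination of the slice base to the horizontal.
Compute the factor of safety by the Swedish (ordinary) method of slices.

FS = 2.75

Ordinary method of slices: FS = Σ[c'·Δl_i + (W_i cosα_i)·tanφ'] / Σ W_i sinα_i, with Δl_i = b_i / cosα_i.
Slice 1: Δl = 2.2/cos1.7° = 2.201 m; N'_1 = 59·cos1.7° = 59.0; c'Δl = 31.25; W sinα = 1.8
Slice 2: Δl = 2.3/cos18.2° = 2.421 m; N'_2 = 132·cos18.2° = 125.4; c'Δl = 34.38; W sinα = 41.2
Slice 3: Δl = 2.9/cos39.7° = 3.769 m; N'_3 = 87·cos39.7° = 66.9; c'Δl = 53.52; W sinα = 55.6
Σc'Δl = 119.2 kN/m; ΣN' = 251.3 kN/m; ΣW sinα = 98.6 kN/m
Resisting = 119.2 + 251.3·tan31.1° = 119.2 + 151.6 = 270.8 kN/m
FS = 270.8 / 98.6 = 2.747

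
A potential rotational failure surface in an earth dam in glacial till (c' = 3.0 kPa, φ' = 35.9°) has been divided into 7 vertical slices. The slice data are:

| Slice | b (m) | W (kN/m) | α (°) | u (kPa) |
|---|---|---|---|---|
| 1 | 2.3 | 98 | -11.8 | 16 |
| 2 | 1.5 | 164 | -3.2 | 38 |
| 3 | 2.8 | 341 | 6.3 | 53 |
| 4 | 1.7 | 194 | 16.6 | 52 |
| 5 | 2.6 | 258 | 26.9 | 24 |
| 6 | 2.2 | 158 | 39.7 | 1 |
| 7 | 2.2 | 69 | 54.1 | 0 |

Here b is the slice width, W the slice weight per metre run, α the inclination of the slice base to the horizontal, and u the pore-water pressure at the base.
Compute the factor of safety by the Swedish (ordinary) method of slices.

FS = 1.81

Ordinary method of slices: FS = Σ[c'·Δl_i + (W_i cosα_i − u_i·Δl_i)·tanφ'] / Σ W_i sinα_i, with Δl_i = b_i / cosα_i.
Slice 1: Δl = 2.3/cos(-11.8°) = 2.350 m; N'_1 = 98·cos(-11.8°) − 16·2.350 = 58.3; c'Δl = 7.05; W sinα = -20.0
Slice 2: Δl = 1.5/cos(-3.2°) = 1.502 m; N'_2 = 164·cos(-3.2°) − 38·1.502 = 106.7; c'Δl = 4.51; W sinα = -9.2
Slice 3: Δl = 2.8/cos6.3° = 2.817 m; N'_3 = 341·cos6.3° − 53·2.817 = 189.6; c'Δl = 8.45; W sinα = 37.4
Slice 4: Δl = 1.7/cos16.6° = 1.774 m; N'_4 = 194·cos16.6° − 52·1.774 = 93.7; c'Δl = 5.32; W sinα = 55.4
Slice 5: Δl = 2.6/cos26.9° = 2.915 m; N'_5 = 258·cos26.9° − 24·2.915 = 160.1; c'Δl = 8.75; W sinα = 116.7
Slice 6: Δl = 2.2/cos39.7° = 2.859 m; N'_6 = 158·cos39.7° − 1·2.859 = 118.7; c'Δl = 8.58; W sinα = 100.9
Slice 7: Δl = 2.2/cos54.1° = 3.752 m; N'_7 = 69·cos54.1° − 0·3.752 = 40.5; c'Δl = 11.26; W sinα = 55.9
Σc'Δl = 53.9 kN/m; ΣN' = 767.6 kN/m; ΣW sinα = 337.2 kN/m
Resisting = 53.9 + 767.6·tan35.9° = 53.9 + 555.6 = 609.5 kN/m
FS = 609.5 / 337.2 = 1.808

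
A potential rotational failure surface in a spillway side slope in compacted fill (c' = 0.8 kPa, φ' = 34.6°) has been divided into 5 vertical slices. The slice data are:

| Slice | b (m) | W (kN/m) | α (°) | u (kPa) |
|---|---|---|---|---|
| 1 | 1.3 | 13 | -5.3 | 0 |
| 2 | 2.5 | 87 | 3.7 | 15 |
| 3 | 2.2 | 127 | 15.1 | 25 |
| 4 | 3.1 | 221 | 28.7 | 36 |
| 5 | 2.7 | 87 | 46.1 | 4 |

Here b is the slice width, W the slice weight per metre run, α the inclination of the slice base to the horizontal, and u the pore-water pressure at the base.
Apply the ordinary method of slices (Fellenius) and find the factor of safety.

FS = 0.85

Ordinary method of slices: FS = Σ[c'·Δl_i + (W_i cosα_i − u_i·Δl_i)·tanφ'] / Σ W_i sinα_i, with Δl_i = b_i / cosα_i.
Slice 1: Δl = 1.3/cos(-5.3°) = 1.306 m; N'_1 = 13·cos(-5.3°) − 0·1.306 = 12.9; c'Δl = 1.04; W sinα = -1.2
Slice 2: Δl = 2.5/cos3.7° = 2.505 m; N'_2 = 87·cos3.7° − 15·2.505 = 49.2; c'Δl = 2.00; W sinα = 5.6
Slice 3: Δl = 2.2/cos15.1° = 2.279 m; N'_3 = 127·cos15.1° − 25·2.279 = 65.6; c'Δl = 1.82; W sinα = 33.1
Slice 4: Δl = 3.1/cos28.7° = 3.534 m; N'_4 = 221·cos28.7° − 36·3.534 = 66.6; c'Δl = 2.83; W sinα = 106.1
Slice 5: Δl = 2.7/cos46.1° = 3.894 m; N'_5 = 87·cos46.1° − 4·3.894 = 44.8; c'Δl = 3.12; W sinα = 62.7
Σc'Δl = 10.8 kN/m; ΣN' = 239.2 kN/m; ΣW sinα = 206.3 kN/m
Resisting = 10.8 + 239.2·tan34.6° = 10.8 + 165.0 = 175.8 kN/m
FS = 175.8 / 206.3 = 0.852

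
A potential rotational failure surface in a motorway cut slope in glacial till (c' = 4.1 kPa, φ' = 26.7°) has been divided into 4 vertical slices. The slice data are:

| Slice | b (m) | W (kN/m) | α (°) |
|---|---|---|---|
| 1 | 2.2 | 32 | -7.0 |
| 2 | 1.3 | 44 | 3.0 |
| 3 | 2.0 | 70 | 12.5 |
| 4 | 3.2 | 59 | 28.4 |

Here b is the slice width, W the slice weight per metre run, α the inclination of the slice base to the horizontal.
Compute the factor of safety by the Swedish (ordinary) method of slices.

Ordinary method of slices: FS = Σ[c'·Δl_i + (W_i cosα_i)·tanφ'] / Σ W_i sinα_i, with Δl_i = b_i / cosα_i.
Slice 1: Δl = 2.2/cos(-7.0°) = 2.217 m; N'_1 = 32·cos(-7.0°) = 31.8; c'Δl = 9.09; W sinα = -3.9
Slice 2: Δl = 1.3/cos3.0° = 1.302 m; N'_2 = 44·cos3.0° = 43.9; c'Δl = 5.34; W sinα = 2.3
Slice 3: Δl = 2.0/cos12.5° = 2.049 m; N'_3 = 70·cos12.5° = 68.3; c'Δl = 8.40; W sinα = 15.2
Slice 4: Δl = 3.2/cos28.4° = 3.638 m; N'_4 = 59·cos28.4° = 51.9; c'Δl = 14.92; W sinα = 28.1
Σc'Δl = 37.7 kN/m; ΣN' = 195.9 kN/m; ΣW sinα = 41.6 kN/m
Resisting = 37.7 + 195.9·tan26.7° = 37.7 + 98.5 = 136.3 kN/m
FS = 136.3 / 41.6 = 3.275

FS = 3.27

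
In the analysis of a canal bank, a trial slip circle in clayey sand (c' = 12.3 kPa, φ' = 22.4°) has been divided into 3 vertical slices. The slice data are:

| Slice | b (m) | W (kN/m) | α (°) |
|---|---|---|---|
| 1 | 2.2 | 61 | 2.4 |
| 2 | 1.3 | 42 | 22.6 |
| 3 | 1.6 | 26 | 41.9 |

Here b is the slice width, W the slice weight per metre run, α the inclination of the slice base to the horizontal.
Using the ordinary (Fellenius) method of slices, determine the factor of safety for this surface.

Ordinary method of slices: FS = Σ[c'·Δl_i + (W_i cosα_i)·tanφ'] / Σ W_i sinα_i, with Δl_i = b_i / cosα_i.
Slice 1: Δl = 2.2/cos2.4° = 2.202 m; N'_1 = 61·cos2.4° = 60.9; c'Δl = 27.08; W sinα = 2.6
Slice 2: Δl = 1.3/cos22.6° = 1.408 m; N'_2 = 42·cos22.6° = 38.8; c'Δl = 17.32; W sinα = 16.1
Slice 3: Δl = 1.6/cos41.9° = 2.150 m; N'_3 = 26·cos41.9° = 19.4; c'Δl = 26.44; W sinα = 17.4
Σc'Δl = 70.8 kN/m; ΣN' = 119.1 kN/m; ΣW sinα = 36.1 kN/m
Resisting = 70.8 + 119.1·tan22.4° = 70.8 + 49.1 = 119.9 kN/m
FS = 119.9 / 36.1 = 3.326

FS = 3.33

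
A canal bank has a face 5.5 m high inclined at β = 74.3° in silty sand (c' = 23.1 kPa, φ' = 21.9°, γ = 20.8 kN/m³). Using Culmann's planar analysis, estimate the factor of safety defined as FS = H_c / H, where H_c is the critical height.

FS = 1.85

H_c = (4c'/γ) · sinβ cosφ' / [1 − cos(β − φ')]
    = (4·23.1/20.8) · sin74.3°·cos21.9° / [1 − cos52.4°]
    = 4.442 · 0.8932 / 0.3899 = 10.18 m
FS = H_c / H = 10.18 / 5.5 = 1.851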